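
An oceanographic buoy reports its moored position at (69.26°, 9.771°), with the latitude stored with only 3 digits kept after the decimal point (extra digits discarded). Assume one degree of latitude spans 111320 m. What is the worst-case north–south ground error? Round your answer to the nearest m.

Truncating at 3 decimal places can drop up to a full unit in the last place, so the latitude may be off by as much as 0.001°.
So the N–S error is at most 0.001 × 111320 = 111.32 m.

111 m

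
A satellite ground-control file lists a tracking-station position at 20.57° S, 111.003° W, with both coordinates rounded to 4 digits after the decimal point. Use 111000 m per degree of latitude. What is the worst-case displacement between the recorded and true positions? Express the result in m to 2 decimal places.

7.60 m

Rounding to 4 decimal places leaves each coordinate within ±5e-05° of the true value.
North–south component: 5e-05° × 111000 = 5.55 m.
East–west component at 20.57°: 5e-05° × 111000 × cos 20.57° ≈ 5e-05 × 103923 ≈ 5.19615 m.
The two errors are perpendicular, so the maximum displacement is √(5.55² + 5.19615²) ≈ 7.6028 m.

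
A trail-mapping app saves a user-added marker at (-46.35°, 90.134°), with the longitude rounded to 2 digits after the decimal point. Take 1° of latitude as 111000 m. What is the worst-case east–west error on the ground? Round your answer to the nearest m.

383 m

Rounding to 2 decimal places leaves the longitude within ±0.005° of the true value.
Parallels shrink by cos φ, so at 46.35° a degree of longitude is 111000 × 0.6903 ≈ 76617.9 m.
So at most 0.005° × 76617.9 ≈ 383.089 m east–west.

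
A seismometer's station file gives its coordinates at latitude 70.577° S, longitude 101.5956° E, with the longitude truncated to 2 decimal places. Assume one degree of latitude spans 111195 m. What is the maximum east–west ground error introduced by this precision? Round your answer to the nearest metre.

Truncating at 2 decimal places can drop up to a full unit in the last place, so the longitude may be off by as much as 0.01°.
Parallels shrink by cos φ, so at 70.577° a degree of longitude is 111195 × 0.3325 ≈ 36976.8 m.
So at most 0.01° × 36976.8 ≈ 369.768 m east–west.

370 metres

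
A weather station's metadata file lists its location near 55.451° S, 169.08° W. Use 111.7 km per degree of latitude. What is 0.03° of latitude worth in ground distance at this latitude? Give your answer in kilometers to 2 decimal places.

0.03° × 111700 m/° = 3351 m.
That is 3351 m = 3.351 km.

3.35 kilometers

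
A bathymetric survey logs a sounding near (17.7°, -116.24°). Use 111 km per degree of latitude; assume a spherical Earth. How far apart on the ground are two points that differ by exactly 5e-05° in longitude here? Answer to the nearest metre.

5e-05° of longitude at 17.7° is 5e-05 × 111000 × cos 17.7° ≈ 5e-05 × 105745 = 5.28727 m.

5 metres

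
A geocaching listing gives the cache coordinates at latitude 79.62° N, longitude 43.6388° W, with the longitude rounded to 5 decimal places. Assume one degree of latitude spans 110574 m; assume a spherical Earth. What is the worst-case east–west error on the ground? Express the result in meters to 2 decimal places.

0.10 meters

Rounding to 5 decimal places leaves the longitude within ±5e-06° of the true value.
At latitude 79.62° a degree of longitude spans 110574 m × cos 79.62° = 110574 × 0.1802 ≈ 19922.8 m.
East–west error: 5e-06° × 19922.8 m/° ≈ 0.0996138 m.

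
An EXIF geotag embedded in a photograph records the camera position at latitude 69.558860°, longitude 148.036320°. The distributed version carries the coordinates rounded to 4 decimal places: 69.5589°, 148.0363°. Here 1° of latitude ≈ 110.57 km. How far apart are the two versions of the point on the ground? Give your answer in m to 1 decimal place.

The latitude changed by -0.000040° and the longitude by +0.000020°.
N–S: -0.000040° × 110570 m/° = -4.4228 m.
E–W at 69.5589°: 0.000020° × 110570 × cos 69.5589° = 0.000020 × 110570 × 0.3492 ≈ 0.772319 m.
Distance: √(4.4228² + 0.772319²) ≈ 4.48973 m.

4.5 m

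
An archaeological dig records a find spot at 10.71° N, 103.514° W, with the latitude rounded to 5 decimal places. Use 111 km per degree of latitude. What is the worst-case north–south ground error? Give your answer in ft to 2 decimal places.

1.82 ft

Rounding to 5 decimal places leaves the latitude within ±5e-06° of the true value.
North–south distance: 5e-06° × 111000 m/° = 0.555 m.
Converting: 0.555 m × 3.2808 ft/m ≈ 1.8209 ft.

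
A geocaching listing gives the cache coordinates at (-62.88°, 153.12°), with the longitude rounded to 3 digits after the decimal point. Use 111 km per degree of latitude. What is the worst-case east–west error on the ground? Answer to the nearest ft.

Rounding to 3 decimal places leaves the longitude within ±0.0005° of the true value.
At latitude 62.88° a degree of longitude spans 111000 m × cos 62.88° = 111000 × 0.4559 ≈ 50600 m.
So at most 0.0005° × 50600 ≈ 25.3 m east–west.
Converting: 25.3 m × 3.2808 ft/m ≈ 83.005 ft.

83 ft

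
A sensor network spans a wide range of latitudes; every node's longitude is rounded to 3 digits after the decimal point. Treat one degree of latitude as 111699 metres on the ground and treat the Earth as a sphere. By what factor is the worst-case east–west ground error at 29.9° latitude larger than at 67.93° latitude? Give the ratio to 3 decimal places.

Rounding to 3 decimal places leaves the longitude within ±0.0005° of the true value.
At 29.9°: 0.0005° × 111699 × cos 29.9° = 0.0005 × 111699 × 0.8669 ≈ 48.416 m.
At 67.93°: 0.0005° × 111699 × cos 67.93° = 0.0005 × 111699 × 0.3757 ≈ 20.985 m.
Ratio: 48.416 / 20.985 = cos 29.9° / cos 67.93° ≈ 2.3072.

2.307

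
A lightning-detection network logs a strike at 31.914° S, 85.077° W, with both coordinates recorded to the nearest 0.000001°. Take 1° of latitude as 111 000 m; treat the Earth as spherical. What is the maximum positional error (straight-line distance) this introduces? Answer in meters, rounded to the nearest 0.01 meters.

Rounding to 6 decimal places leaves each coordinate within ±5e-07° of the true value.
North–south component: 5e-07° × 111000 = 0.0555 m.
East–west component at 31.914°: 5e-07° × 111000 × cos 31.914° ≈ 5e-07 × 94221.5 ≈ 0.0471108 m.
Worst case both components are at the extreme and orthogonal: √(0.0555² + 0.0471108²) ≈ 0.0727989 m.

0.07 meters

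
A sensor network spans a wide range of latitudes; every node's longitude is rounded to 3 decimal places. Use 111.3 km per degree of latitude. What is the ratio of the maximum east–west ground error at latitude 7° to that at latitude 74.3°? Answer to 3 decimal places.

3.668

Rounding to 3 decimal places leaves the longitude within ±0.0005° of the true value.
Error at 7° = 0.0005° × 111300 × cos 7° ≈ 55.65 × 0.9925 = 55.235 m.
Error at 74.3° = 0.0005° × 111300 × cos 74.3° ≈ 55.65 × 0.2706 = 15.059 m.
Ratio: 55.235 / 15.059 = cos 7° / cos 74.3° ≈ 3.6679.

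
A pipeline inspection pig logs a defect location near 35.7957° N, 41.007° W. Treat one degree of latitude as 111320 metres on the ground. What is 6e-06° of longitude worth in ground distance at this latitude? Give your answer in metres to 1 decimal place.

0.5 metres

One degree of longitude here spans 111320 × cos 35.7957° = 111320 × 0.8111 ≈ 90292.5 m; 6e-06° of that is 0.541755 m.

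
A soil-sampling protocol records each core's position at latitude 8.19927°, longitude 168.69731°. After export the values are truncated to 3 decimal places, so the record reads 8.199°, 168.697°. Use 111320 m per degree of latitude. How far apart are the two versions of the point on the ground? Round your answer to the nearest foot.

149 feet

Δlat = 8.19927 − 8.199 = +0.00027°; Δlon = 168.69731 − 168.697 = +0.00031°.
N–S: 0.00027° × 111320 m/° = 30.0564 m.
East–west at this latitude: 0.00031° × 111320 × cos 8.199° ≈ 0.00031 × 110182 = 34.1565 m.
Distance: √(30.0564² + 34.1565²) ≈ 45.4978 m.
Converting: 45.4978 m × 3.2808 ft/m ≈ 149.27 ft.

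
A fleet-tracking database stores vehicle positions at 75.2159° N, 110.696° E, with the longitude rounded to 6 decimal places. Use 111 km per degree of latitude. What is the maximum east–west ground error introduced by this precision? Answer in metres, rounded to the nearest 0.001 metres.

0.014 metres

Rounding to 6 decimal places leaves the longitude within ±5e-07° of the true value.
Parallels shrink by cos φ, so at 75.2159° a degree of longitude is 111000 × 0.2552 ≈ 28324.7 m.
So at most 5e-07° × 28324.7 ≈ 0.0141623 m east–west.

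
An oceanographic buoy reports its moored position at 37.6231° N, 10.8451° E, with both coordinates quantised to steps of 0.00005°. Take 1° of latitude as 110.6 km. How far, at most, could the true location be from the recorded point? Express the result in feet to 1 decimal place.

11.6 feet

With a 0.00005° grid the true value lies within half a step, ±0.00005°/2 = ±2.5e-05°, of the stored one.
North–south component: 2.5e-05° × 110600 = 2.765 m.
East–west component at 37.6231°: 2.5e-05° × 110600 × cos 37.6231° ≈ 2.5e-05 × 87600 ≈ 2.19 m.
Combining orthogonally: (2.765² + 2.19²)^½ ≈ 3.52723 m.
In feet: 3.52723 m ÷ 0.3048 ≈ 11.572 ft.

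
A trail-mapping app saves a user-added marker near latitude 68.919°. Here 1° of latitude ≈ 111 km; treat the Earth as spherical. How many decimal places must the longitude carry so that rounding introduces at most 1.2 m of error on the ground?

5 decimal places

At 68.919° one degree of longitude covers 111000 × cos 68.919° ≈ 111000 × 0.3597 ≈ 39925.3 m.
With N decimal places the half-ulp bound is 0.5·10⁻ᴺ°, or 0.5·10⁻ᴺ × 39925.3 m on the ground.
Setting 19962.7 × 10⁻ᴺ ≤ 1.2 gives 10ᴺ ≥ 1.664e+04, i.e. N ≥ 4.22.
So 5 decimal places suffice (0.2 m); 4 would allow up to 2 m.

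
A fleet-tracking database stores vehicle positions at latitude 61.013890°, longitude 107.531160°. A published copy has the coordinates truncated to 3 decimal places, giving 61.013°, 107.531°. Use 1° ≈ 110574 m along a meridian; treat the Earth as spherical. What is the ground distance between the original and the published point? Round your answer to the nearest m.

99 m

Δlat = 61.013890 − 61.013 = +0.000890°; Δlon = 107.531160 − 107.531 = +0.000160°.
North–south shift: 0.000890 × 110574 = 98.4109 m.
E–W at 61.013°: 0.000160° × 110574 × cos 61.013° = 0.000160 × 110574 × 0.4846 ≈ 8.57366 m.
Distance: √(98.4109² + 8.57366²) ≈ 98.7836 m.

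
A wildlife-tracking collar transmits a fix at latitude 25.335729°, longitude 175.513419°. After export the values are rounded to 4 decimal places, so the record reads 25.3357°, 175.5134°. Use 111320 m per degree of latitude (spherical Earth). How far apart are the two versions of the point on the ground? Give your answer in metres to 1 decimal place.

The latitude changed by +0.000029° and the longitude by +0.000019°.
North–south shift: 0.000029 × 111320 = 3.22828 m.
East–west at this latitude: 0.000019° × 111320 × cos 25.3357° ≈ 0.000019 × 100613 = 1.91164 m.
Hypotenuse of the two orthogonal shifts: √(3.22828² + 1.91164²) = 3.75182 m.

3.8 metres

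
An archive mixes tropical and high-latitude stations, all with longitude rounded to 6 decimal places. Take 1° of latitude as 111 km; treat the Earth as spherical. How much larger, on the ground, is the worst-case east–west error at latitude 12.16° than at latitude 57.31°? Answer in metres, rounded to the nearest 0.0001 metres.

Rounding to 6 decimal places leaves the longitude within ±5e-07° of the true value.
At 12.16°: 5e-07° × 111000 × cos 12.16° = 5e-07 × 111000 × 0.9776 ≈ 0.054255 m.
Error at 57.31° = 5e-07° × 111000 × cos 57.31° ≈ 0.0555 × 0.5401 = 0.029975 m.
So the lower-latitude error exceeds the higher by 0.054255 − 0.029975 = 0.02428 m.

0.0243 metres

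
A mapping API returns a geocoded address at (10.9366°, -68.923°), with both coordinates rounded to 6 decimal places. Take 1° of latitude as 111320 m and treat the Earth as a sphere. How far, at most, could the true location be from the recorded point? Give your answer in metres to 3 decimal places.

0.078 metres

Rounding to 6 decimal places leaves each coordinate within ±5e-07° of the true value.
Latitude error → 5e-07 × 111320 = 0.05566 m along the meridian.
Longitude error → 5e-07 × 111320 × cos 10.9366° = 5e-07 × 111320 × 0.9818 ≈ 0.0546491 m.
Worst case both components are at the extreme and orthogonal: √(0.05566² + 0.0546491²) ≈ 0.0780036 m.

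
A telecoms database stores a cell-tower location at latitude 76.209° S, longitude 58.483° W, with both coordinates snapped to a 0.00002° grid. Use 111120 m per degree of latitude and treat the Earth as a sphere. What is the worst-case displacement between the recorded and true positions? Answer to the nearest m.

With a 0.00002° grid the true value lies within half a step, ±0.00002°/2 = ±1e-05°, of the stored one.
North–south component: 1e-05° × 111120 = 1.1112 m.
E–W at 76.209°: 1e-05° × 111120 × cos 76.209° = 1e-05 × 111120 × 0.2384 ≈ 0.264889 m.
Combining orthogonally: (1.1112² + 0.264889²)^½ ≈ 1.14234 m.

1 m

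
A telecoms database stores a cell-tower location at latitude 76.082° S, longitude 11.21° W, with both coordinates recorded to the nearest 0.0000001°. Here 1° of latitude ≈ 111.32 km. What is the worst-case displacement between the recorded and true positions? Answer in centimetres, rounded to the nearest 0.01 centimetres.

Rounding to 7 decimal places leaves each coordinate within ±5e-08° of the true value.
N–S: 5e-08° × 111320 m/° = 0.005566 m.
Longitude error → 5e-08 × 111320 × cos 76.082° = 5e-08 × 111320 × 0.2405 ≈ 0.00133881 m.
The two errors are perpendicular, so the maximum displacement is √(0.005566² + 0.00133881²) ≈ 0.00572475 m.
That is 0.00572475 m = 0.57247 cm.

0.57 centimetres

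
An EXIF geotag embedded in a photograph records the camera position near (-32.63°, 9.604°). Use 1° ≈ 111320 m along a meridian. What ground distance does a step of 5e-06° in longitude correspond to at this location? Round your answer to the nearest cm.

47 cm

At 32.63° a degree of longitude is 111320 × cos 32.63° ≈ 93750.4 m, so 5e-06° corresponds to 0.468752 m.
That is 0.468752 m = 46.875 cm.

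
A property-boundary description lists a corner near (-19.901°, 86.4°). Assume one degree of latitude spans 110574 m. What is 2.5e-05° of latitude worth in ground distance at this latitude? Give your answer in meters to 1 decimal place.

2.5e-05° × 110574 m/° = 2.76435 m.

2.8 meters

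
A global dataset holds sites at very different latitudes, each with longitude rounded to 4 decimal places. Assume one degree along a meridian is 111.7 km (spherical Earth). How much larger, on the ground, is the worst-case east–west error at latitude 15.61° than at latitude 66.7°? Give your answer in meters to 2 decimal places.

3.17 meters

Rounding to 4 decimal places leaves the longitude within ±5e-05° of the true value.
Error at 15.61° = 5e-05° × 111700 × cos 15.61° ≈ 5.585 × 0.9631 = 5.379 m.
At 66.7°: 5e-05° × 111700 × cos 66.7° = 5e-05 × 111700 × 0.3955 ≈ 2.2091 m.
Difference: 5.379 − 2.2091 = 3.1699 m.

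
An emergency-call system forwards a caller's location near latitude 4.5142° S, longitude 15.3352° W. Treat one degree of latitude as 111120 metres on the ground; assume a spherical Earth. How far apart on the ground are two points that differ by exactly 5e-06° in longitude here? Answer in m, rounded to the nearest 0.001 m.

One degree of longitude here spans 111120 × cos 4.5142° = 111120 × 0.9969 ≈ 110775 m; 5e-06° of that is 0.553876 m.

0.554 m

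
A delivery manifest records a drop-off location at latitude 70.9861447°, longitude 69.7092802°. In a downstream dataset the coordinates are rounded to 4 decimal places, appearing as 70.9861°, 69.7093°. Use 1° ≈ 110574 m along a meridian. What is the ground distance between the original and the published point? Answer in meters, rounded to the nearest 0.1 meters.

The latitude changed by +0.0000447° and the longitude by -0.0000198°.
N–S: 0.0000447° × 110574 m/° = 4.94266 m.
E–W at 70.9861°: -0.0000198° × 110574 × cos 70.9861° = -0.0000198 × 110574 × 0.3258 ≈ -0.71329 m.
Hypotenuse of the two orthogonal shifts: √(4.94266² + 0.71329²) = 4.99386 m.

5.0 meters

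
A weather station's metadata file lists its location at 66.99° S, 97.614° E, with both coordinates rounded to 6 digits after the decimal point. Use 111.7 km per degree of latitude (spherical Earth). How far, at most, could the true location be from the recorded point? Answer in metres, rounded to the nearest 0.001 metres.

0.060 metres

Rounding to 6 decimal places leaves each coordinate within ±5e-07° of the true value.
Latitude error → 5e-07 × 111700 = 0.05585 m along the meridian.
East–west component at 66.99°: 5e-07° × 111700 × cos 66.99° ≈ 5e-07 × 43662.6 ≈ 0.0218313 m.
Worst case both components are at the extreme and orthogonal: √(0.05585² + 0.0218313²) ≈ 0.0599652 m.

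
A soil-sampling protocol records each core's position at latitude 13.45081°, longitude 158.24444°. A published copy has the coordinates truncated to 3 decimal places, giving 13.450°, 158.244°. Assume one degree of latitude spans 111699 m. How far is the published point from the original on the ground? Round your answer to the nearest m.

102 m

Δlat = 13.45081 − 13.450 = +0.00081°; Δlon = 158.24444 − 158.244 = +0.00044°.
North–south shift: 0.00081 × 111699 = 90.4762 m.
E–W at 13.45°: 0.00044° × 111699 × cos 13.45° = 0.00044 × 111699 × 0.9726 ≈ 47.7996 m.
Combined displacement = (90.4762² + 47.7996²)^½ ≈ 102.327 m.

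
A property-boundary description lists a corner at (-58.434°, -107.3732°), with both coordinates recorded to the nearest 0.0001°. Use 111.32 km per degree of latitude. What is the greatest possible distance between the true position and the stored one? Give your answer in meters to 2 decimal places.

6.28 meters

Rounding to 4 decimal places leaves each coordinate within ±5e-05° of the true value.
North–south component: 5e-05° × 111320 = 5.566 m.
East–west component at 58.434°: 5e-05° × 111320 × cos 58.434° ≈ 5e-05 × 58273.8 ≈ 2.91369 m.
Worst case both components are at the extreme and orthogonal: √(5.566² + 2.91369²) ≈ 6.28251 m.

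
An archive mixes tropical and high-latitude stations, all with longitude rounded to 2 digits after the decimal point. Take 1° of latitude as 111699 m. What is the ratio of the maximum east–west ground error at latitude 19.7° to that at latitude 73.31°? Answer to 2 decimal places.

3.28

Rounding to 2 decimal places leaves the longitude within ±0.005° of the true value.
At 19.7°: 0.005° × 111699 × cos 19.7° = 0.005 × 111699 × 0.9415 ≈ 525.81 m.
Error at 73.31° = 0.005° × 111699 × cos 73.31° ≈ 558.5 × 0.2872 = 160.4 m.
The ratio reduces to cos 19.7° / cos 73.31° = 0.9415/0.2872 ≈ 3.2782.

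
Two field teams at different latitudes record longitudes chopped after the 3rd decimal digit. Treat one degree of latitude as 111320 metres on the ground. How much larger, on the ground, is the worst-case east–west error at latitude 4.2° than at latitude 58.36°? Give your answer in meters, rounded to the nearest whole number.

Truncating at 3 decimal places can drop up to a full unit in the last place, so the longitude may be off by as much as 0.001°.
Error at 4.2° = 0.001° × 111320 × cos 4.2° ≈ 111.32 × 0.9973 = 111.02 m.
Error at 58.36° = 0.001° × 111320 × cos 58.36° ≈ 111.32 × 0.5246 = 58.396 m.
So the lower-latitude error exceeds the higher by 111.02 − 58.396 = 52.625 m.

53 meters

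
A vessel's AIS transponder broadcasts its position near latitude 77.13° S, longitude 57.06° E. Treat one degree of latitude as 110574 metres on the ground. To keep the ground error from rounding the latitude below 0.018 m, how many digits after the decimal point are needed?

7 decimal places

One degree of latitude covers 110574 m.
N decimal places → at most half a unit in the last place, 0.5 × 10⁻ᴺ° = 110574/2 × 10⁻ᴺ m.
Setting 55287 × 10⁻ᴺ ≤ 0.018 gives 10ᴺ ≥ 3.072e+06, i.e. N ≥ 6.49.
So 7 decimal places suffice (0.00553 m); 6 would allow up to 0.0553 m.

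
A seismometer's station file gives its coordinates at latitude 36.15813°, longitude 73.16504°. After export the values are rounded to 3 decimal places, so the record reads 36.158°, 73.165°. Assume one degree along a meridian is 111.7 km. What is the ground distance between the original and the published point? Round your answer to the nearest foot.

49 feet

The latitude changed by +0.00013° and the longitude by +0.00004°.
North–south shift: 0.00013 × 111700 = 14.521 m.
E–W at 36.158°: 0.00004° × 111700 × cos 36.158° = 0.00004 × 111700 × 0.8074 ≈ 3.60743 m.
Hypotenuse of the two orthogonal shifts: √(14.521² + 3.60743²) = 14.9624 m.
Converting: 14.9624 m × 3.2808 ft/m ≈ 49.089 ft.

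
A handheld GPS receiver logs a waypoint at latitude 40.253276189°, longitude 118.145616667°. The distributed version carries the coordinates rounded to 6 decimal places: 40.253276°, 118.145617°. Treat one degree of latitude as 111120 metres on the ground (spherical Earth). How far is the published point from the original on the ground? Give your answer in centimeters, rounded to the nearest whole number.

The latitude changed by +0.000000189° and the longitude by -0.000000333°.
N–S: 0.000000189° × 111120 m/° = 0.0210017 m.
East–west at this latitude: -0.000000333° × 111120 × cos 40.2533° ≈ -0.000000333 × 84806.3 = -0.0282405 m.
Distance: √(0.0210017² + 0.0282405²) ≈ 0.0351937 m.
That is 0.0351937 m = 3.5194 cm.

4 centimeters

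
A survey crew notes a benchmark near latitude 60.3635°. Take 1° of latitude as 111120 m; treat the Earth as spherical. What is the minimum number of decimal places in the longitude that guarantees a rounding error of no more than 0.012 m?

7 decimal places

At 60.3635° one degree of longitude covers 111120 × cos 60.3635° ≈ 111120 × 0.4945 ≈ 54948.4 m.
N decimal places → at most half a unit in the last place, 0.5 × 10⁻ᴺ° = 54948.4/2 × 10⁻ᴺ m.
Need 0.5 × 54948.4 × 10⁻ᴺ ≤ 0.012 → 10⁻ᴺ ≤ 4.368e-07, so N ≥ 6.36.
At 6 places the error can reach 0.0275 m, but 7 places keeps it to 0.00275 m.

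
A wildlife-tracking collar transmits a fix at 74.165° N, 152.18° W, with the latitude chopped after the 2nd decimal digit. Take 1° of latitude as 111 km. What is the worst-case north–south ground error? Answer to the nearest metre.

Truncating at 2 decimal places can drop up to a full unit in the last place, so the latitude may be off by as much as 0.01°.
North–south distance: 0.01° × 111000 m/° = 1110 m.

1110 metres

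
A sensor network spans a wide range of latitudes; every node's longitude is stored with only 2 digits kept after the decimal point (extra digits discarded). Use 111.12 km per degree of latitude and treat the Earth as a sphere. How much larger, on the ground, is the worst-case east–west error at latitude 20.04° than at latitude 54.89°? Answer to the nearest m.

Truncating at 2 decimal places can drop up to a full unit in the last place, so the longitude may be off by as much as 0.01°.
At 20.04°: 0.01° × 111120 × cos 20.04° = 0.01 × 111120 × 0.9395 ≈ 1043.9 m.
At 54.89°: 0.01° × 111120 × cos 54.89° = 0.01 × 111120 × 0.5751 ≈ 639.1 m.
So the lower-latitude error exceeds the higher by 1043.9 − 639.1 = 404.82 m.

405 m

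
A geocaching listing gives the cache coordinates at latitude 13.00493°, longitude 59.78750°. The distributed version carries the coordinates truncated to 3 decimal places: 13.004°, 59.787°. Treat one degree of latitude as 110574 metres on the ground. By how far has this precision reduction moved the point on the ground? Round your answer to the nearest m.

116 m

The latitude changed by +0.00093° and the longitude by +0.00050°.
North–south shift: 0.00093 × 110574 = 102.834 m.
E–W at 13.004°: 0.00050° × 110574 × cos 13.004° = 0.00050 × 110574 × 0.9744 ≈ 53.8691 m.
Hypotenuse of the two orthogonal shifts: √(102.834² + 53.8691²) = 116.089 m.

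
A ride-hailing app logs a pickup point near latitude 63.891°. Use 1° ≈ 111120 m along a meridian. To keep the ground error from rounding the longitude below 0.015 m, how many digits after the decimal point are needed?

At 63.891° one degree of longitude covers 111120 × cos 63.891° ≈ 111120 × 0.4401 ≈ 48901.7 m.
Rounding to N decimal places gives at most 0.5 × 10⁻ᴺ degrees of error, i.e. 0.5 × 10⁻ᴺ × 48901.7 m.
Setting 24450.9 × 10⁻ᴺ ≤ 0.015 gives 10ᴺ ≥ 1.63e+06, i.e. N ≥ 6.21.
So 7 decimal places suffice (0.00245 m); 6 would allow up to 0.0245 m.

7 decimal places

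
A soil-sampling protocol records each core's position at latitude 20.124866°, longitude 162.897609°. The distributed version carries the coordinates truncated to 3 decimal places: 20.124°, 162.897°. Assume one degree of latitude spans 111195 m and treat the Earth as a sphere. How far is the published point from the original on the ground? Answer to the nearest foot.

The latitude changed by +0.000866° and the longitude by +0.000609°.
North–south shift: 0.000866 × 111195 = 96.2949 m.
E–W at 20.124°: 0.000609° × 111195 × cos 20.124° = 0.000609 × 111195 × 0.9390 ≈ 63.5836 m.
Combined displacement = (96.2949² + 63.5836²)^½ ≈ 115.393 m.
In feet: 115.393 m ÷ 0.3048 ≈ 378.59 ft.

379 feet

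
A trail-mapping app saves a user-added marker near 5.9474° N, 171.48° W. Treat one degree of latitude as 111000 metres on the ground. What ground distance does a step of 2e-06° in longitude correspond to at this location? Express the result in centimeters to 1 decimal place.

One degree of longitude here spans 111000 × cos 5.9474° = 111000 × 0.9946 ≈ 110403 m; 2e-06° of that is 0.220805 m.
That is 0.220805 m = 22.081 cm.

22.1 centimeters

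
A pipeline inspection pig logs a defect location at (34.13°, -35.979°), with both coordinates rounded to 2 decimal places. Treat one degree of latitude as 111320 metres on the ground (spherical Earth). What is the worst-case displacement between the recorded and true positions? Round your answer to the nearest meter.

Rounding to 2 decimal places leaves each coordinate within ±0.005° of the true value.
N–S: 0.005° × 111320 m/° = 556.6 m.
E–W at 34.13°: 0.005° × 111320 × cos 34.13° = 0.005 × 111320 × 0.8278 ≈ 460.735 m.
Worst case both components are at the extreme and orthogonal: √(556.6² + 460.735²) ≈ 722.551 m.

723 meters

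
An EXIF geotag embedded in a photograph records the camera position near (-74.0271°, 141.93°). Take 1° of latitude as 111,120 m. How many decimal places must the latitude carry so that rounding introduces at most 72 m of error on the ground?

One degree of latitude covers 111120 m.
With N decimal places the half-ulp bound is 0.5·10⁻ᴺ°, or 0.5·10⁻ᴺ × 111120 m on the ground.
Setting 55560 × 10⁻ᴺ ≤ 72 gives 10ᴺ ≥ 771.7, i.e. N ≥ 2.89.
At 2 places the error can reach 556 m, but 3 places keeps it to 55.6 m.

3 decimal places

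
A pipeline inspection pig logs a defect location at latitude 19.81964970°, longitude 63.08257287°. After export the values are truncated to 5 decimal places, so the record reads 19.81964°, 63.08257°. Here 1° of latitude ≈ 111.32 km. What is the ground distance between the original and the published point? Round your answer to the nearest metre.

Δlat = 19.81964970 − 19.81964 = +0.00000970°; Δlon = 63.08257287 − 63.08257 = +0.00000287°.
N–S: 0.00000970° × 111320 m/° = 1.0798 m.
E–W at 19.8196°: 0.00000287° × 111320 × cos 19.8196° = 0.00000287 × 111320 × 0.9408 ≈ 0.300563 m.
Hypotenuse of the two orthogonal shifts: √(1.0798² + 0.300563²) = 1.12085 m.

1 metres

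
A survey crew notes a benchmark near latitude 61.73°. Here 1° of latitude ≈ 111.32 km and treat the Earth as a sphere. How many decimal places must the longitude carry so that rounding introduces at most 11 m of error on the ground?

4

At 61.73° one degree of longitude covers 111320 × cos 61.73° ≈ 111320 × 0.4736 ≈ 52724.2 m.
Rounding to N decimal places gives at most 0.5 × 10⁻ᴺ degrees of error, i.e. 0.5 × 10⁻ᴺ × 52724.2 m.
Need 0.5 × 52724.2 × 10⁻ᴺ ≤ 11 → 10⁻ᴺ ≤ 4.173e-04, so N ≥ 3.38.
So 4 decimal places suffice (2.64 m); 3 would allow up to 26.4 m.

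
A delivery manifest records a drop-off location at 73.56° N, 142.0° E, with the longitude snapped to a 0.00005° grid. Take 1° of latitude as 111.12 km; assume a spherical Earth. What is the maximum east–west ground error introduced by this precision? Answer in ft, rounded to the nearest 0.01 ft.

2.58 ft

With a 0.00005° grid the true value lies within half a step, ±0.00005°/2 = ±2.5e-05°, of the stored one.
One degree of longitude at 73.56° is 111120 × cos 73.56° ≈ 111120 × 0.2830 = 31448.2 m.
Maximum E–W displacement: 2.5e-05 × 31448.2 = 0.786205 m.
In feet: 0.786205 m ÷ 0.3048 ≈ 2.5794 ft.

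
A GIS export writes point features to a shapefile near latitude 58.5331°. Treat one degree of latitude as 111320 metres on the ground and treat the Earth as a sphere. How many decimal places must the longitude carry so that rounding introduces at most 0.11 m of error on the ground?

6 decimal places

At 58.5331° one degree of longitude covers 111320 × cos 58.5331° ≈ 111320 × 0.5220 ≈ 58109.7 m.
With N decimal places the half-ulp bound is 0.5·10⁻ᴺ°, or 0.5·10⁻ᴺ × 58109.7 m on the ground.
Need 0.5 × 58109.7 × 10⁻ᴺ ≤ 0.11 → 10⁻ᴺ ≤ 3.786e-06, so N ≥ 5.42.
So 6 decimal places suffice (0.0291 m); 5 would allow up to 0.291 m.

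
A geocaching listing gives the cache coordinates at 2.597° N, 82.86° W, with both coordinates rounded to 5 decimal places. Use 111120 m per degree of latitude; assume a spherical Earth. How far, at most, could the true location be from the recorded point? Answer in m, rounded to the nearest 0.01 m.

Rounding to 5 decimal places leaves each coordinate within ±5e-06° of the true value.
Latitude error → 5e-06 × 111120 = 0.5556 m along the meridian.
Longitude error → 5e-06 × 111120 × cos 2.597° = 5e-06 × 111120 × 0.9990 ≈ 0.555029 m.
Combining orthogonally: (0.5556² + 0.555029²)^½ ≈ 0.785334 m.

0.79 m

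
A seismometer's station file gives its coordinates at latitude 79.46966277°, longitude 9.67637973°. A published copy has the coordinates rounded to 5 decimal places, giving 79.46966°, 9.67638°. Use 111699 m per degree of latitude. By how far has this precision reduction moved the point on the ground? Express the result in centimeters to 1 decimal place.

30.9 centimeters

The latitude changed by +0.00000277° and the longitude by -0.00000027°.
North–south shift: 0.00000277 × 111699 = 0.309406 m.
E–W at 79.4697°: -0.00000027° × 111699 × cos 79.4697° = -0.00000027 × 111699 × 0.1828 ≈ -0.00551169 m.
Hypotenuse of the two orthogonal shifts: √(0.309406² + 0.00551169²) = 0.309455 m.
That is 0.309455 m = 30.946 cm.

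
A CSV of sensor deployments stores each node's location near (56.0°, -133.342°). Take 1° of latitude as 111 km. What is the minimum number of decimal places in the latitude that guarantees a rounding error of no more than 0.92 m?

5

One degree of latitude covers 111000 m.
N decimal places → at most half a unit in the last place, 0.5 × 10⁻ᴺ° = 111000/2 × 10⁻ᴺ m.
Setting 55500 × 10⁻ᴺ ≤ 0.92 gives 10ᴺ ≥ 6.033e+04, i.e. N ≥ 4.78.
So 5 decimal places suffice (0.555 m); 4 would allow up to 5.55 m.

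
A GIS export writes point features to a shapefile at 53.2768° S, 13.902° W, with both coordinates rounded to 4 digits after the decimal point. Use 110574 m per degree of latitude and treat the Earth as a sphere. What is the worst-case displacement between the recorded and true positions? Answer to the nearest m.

6 m

Rounding to 4 decimal places leaves each coordinate within ±5e-05° of the true value.
N–S: 5e-05° × 110574 m/° = 5.5287 m.
East–west component at 53.2768°: 5e-05° × 110574 × cos 53.2768° ≈ 5e-05 × 66117.7 ≈ 3.30588 m.
The two errors are perpendicular, so the maximum displacement is √(5.5287² + 3.30588²) ≈ 6.44169 m.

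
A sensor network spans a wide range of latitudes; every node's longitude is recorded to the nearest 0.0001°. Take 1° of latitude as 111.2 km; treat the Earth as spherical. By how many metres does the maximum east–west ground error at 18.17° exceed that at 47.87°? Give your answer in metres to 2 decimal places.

1.55 metres

Rounding to 4 decimal places leaves the longitude within ±5e-05° of the true value.
At 18.17°: 5e-05° × 111200 × cos 18.17° = 5e-05 × 111200 × 0.9501 ≈ 5.2828 m.
At 47.87°: 5e-05° × 111200 × cos 47.87° = 5e-05 × 111200 × 0.6708 ≈ 3.7297 m.
Difference: 5.2828 − 3.7297 = 1.553 m.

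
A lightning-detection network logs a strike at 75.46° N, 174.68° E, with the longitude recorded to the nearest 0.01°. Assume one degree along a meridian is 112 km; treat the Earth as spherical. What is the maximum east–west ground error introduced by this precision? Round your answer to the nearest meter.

141 meters

Rounding to 2 decimal places leaves the longitude within ±0.005° of the true value.
At latitude 75.46° a degree of longitude spans 112000 m × cos 75.46° = 112000 × 0.2511 ≈ 28118.3 m.
East–west error: 0.005° × 28118.3 m/° ≈ 140.591 m.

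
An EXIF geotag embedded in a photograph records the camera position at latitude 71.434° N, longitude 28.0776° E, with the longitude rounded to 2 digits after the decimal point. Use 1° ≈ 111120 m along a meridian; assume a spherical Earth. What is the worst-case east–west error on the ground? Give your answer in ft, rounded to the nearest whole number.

580 ft

Rounding to 2 decimal places leaves the longitude within ±0.005° of the true value.
Parallels shrink by cos φ, so at 71.434° a degree of longitude is 111120 × 0.3184 ≈ 35380.3 m.
East–west error: 0.005° × 35380.3 m/° ≈ 176.901 m.
In feet: 176.901 m ÷ 0.3048 ≈ 580.38 ft.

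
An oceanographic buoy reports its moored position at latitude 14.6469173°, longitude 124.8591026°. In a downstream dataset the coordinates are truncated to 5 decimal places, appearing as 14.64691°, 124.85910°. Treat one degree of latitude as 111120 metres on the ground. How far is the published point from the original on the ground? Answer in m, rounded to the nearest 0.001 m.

The latitude changed by +0.0000073° and the longitude by +0.0000026°.
North–south shift: 0.0000073 × 111120 = 0.811176 m.
E–W at 14.6469°: 0.0000026° × 111120 × cos 14.6469° = 0.0000026 × 111120 × 0.9675 ≈ 0.279523 m.
Combined displacement = (0.811176² + 0.279523²)^½ ≈ 0.857986 m.

0.858 m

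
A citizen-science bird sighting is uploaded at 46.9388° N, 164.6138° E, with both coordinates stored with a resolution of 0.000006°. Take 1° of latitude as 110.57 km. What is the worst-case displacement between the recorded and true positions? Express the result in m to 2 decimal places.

0.40 m

With a 0.000006° grid the true value lies within half a step, ±0.000006°/2 = ±3e-06°, of the stored one.
Latitude error → 3e-06 × 110570 = 0.33171 m along the meridian.
E–W at 46.9388°: 3e-06° × 110570 × cos 46.9388° = 3e-06 × 110570 × 0.6828 ≈ 0.226485 m.
Combining orthogonally: (0.33171² + 0.226485²)^½ ≈ 0.401655 m.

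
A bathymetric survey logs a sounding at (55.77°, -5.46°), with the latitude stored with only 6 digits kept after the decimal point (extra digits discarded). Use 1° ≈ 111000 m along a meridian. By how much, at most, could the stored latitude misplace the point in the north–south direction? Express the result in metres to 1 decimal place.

Truncating at 6 decimal places can drop up to a full unit in the last place, so the latitude may be off by as much as 1e-06°.
Along the meridian that is 1e-06° × 111000 m/° = 0.111 m.

0.1 metres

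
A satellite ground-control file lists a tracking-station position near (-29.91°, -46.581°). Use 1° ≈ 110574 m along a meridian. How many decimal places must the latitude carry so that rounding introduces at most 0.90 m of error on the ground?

5 decimal places

One degree of latitude covers 110574 m.
Rounding to N decimal places gives at most 0.5 × 10⁻ᴺ degrees of error, i.e. 0.5 × 10⁻ᴺ × 110574 m.
Setting 55287 × 10⁻ᴺ ≤ 0.90 gives 10ᴺ ≥ 6.143e+04, i.e. N ≥ 4.79.
At 4 places the error can reach 5.53 m, but 5 places keeps it to 0.553 m.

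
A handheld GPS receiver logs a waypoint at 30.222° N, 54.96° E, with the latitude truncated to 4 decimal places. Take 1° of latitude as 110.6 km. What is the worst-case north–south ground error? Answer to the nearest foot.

36 feet

Truncating at 4 decimal places can drop up to a full unit in the last place, so the latitude may be off by as much as 0.0001°.
So the N–S error is at most 0.0001 × 110600 = 11.06 m.
Converting: 11.06 m × 3.2808 ft/m ≈ 36.286 ft.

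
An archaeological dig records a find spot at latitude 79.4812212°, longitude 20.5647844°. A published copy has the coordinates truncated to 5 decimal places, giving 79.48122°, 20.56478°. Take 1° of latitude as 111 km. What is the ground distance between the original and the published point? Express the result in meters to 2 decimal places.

Δlat = 79.4812212 − 79.48122 = +0.0000012°; Δlon = 20.5647844 − 20.56478 = +0.0000044°.
North–south shift: 0.0000012 × 111000 = 0.1332 m.
E–W at 79.4812°: 0.0000044° × 111000 × cos 79.4812° = 0.0000044 × 111000 × 0.1826 ≈ 0.0891612 m.
Distance: √(0.1332² + 0.0891612²) ≈ 0.160287 m.

0.16 meters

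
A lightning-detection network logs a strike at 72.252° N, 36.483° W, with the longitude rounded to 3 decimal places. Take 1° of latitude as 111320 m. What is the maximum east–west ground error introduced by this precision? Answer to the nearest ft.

Rounding to 3 decimal places leaves the longitude within ±0.0005° of the true value.
At latitude 72.252° a degree of longitude spans 111320 m × cos 72.252° = 111320 × 0.3048 ≈ 33933.8 m.
East–west error: 0.0005° × 33933.8 m/° ≈ 16.9669 m.
In feet: 16.9669 m ÷ 0.3048 ≈ 55.666 ft.

56 ft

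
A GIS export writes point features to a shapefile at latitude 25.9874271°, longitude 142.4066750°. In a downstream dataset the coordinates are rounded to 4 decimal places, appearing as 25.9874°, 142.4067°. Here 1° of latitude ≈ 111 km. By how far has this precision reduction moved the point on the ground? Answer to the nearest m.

The latitude changed by +0.0000271° and the longitude by -0.0000250°.
N–S: 0.0000271° × 111000 m/° = 3.0081 m.
East–west at this latitude: -0.0000250° × 111000 × cos 25.9874° ≈ -0.0000250 × 99776.8 = -2.49442 m.
Hypotenuse of the two orthogonal shifts: √(3.0081² + 2.49442²) = 3.90779 m.

4 m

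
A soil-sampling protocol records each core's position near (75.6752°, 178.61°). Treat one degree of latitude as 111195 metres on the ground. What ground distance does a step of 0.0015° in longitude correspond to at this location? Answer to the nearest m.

One degree of longitude here spans 111195 × cos 75.6752° = 111195 × 0.2474 ≈ 27511.7 m; 0.0015° of that is 41.2675 m.

41 m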